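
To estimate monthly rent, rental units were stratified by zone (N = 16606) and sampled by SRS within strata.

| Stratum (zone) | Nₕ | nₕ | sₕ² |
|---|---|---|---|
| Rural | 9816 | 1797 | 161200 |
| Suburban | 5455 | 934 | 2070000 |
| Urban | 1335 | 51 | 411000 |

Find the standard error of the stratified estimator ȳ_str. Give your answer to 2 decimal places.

Var(ȳ_str) = Σₕ Wₕ²(1 − fₕ)sₕ²/nₕ with Wₕ = Nₕ/N, N = 16606.
Rural: Wₕ = 0.59111165; term = 0.59111165²·(1 − 0.18306846)·161200/1797 = 25.605995.
Suburban: Wₕ = 0.32849572; term = 0.32849572²·(1 − 0.17121907)·2070000/934 = 198.20868.
Urban: Wₕ = 0.08039263; term = 0.08039263²·(1 − 0.03820225)·411000/51 = 50.094249.
Sum = 273.90892.
SE = √(273.90892) = 16.55.

16.55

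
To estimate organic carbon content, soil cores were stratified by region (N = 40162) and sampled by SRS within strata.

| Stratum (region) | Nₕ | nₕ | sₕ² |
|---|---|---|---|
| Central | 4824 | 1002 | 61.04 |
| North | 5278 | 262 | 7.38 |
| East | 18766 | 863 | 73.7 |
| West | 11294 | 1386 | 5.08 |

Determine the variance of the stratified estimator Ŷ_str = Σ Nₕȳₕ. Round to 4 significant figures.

Var(Ŷ_str) = Σₕ Nₕ²(1 − fₕ)sₕ²/nₕ.
Central: 4824²·(1 − 1002/4824)·61.04/1002 = 1.1231682 × 10^6.
North: 5278²·(1 − 262/5278)·7.38/262 = 745730.63.
East: 18766²·(1 − 863/18766)·73.7/863 = 2.8691564 × 10^7.
West: 11294²·(1 − 1386/11294)·5.08/1386 = 410142.02.
Sum = 3.0970605 × 10^7.

3.097 × 10^7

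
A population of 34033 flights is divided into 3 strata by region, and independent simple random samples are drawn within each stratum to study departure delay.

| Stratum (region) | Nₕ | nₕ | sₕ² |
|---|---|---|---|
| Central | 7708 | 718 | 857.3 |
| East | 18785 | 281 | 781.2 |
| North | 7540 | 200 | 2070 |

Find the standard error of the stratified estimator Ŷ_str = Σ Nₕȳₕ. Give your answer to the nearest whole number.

40044

Var(Ŷ_str) = Σₕ Nₕ²(1 − fₕ)sₕ²/nₕ.
Central: 7708²·(1 − 718/7708)·857.3/718 = 6.4332031 × 10^7.
East: 18785²·(1 − 281/18785)·781.2/281 = 9.6634618 × 10^8.
North: 7540²·(1 − 200/7540)·2070/200 = 5.7280626 × 10^8.
Sum = 1.6034845 × 10^9.
SE = √(1.6034845 × 10^9) = 40044.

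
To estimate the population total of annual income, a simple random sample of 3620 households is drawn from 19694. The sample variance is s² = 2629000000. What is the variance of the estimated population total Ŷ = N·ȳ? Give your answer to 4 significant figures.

Var(Ŷ) = N²·Var(ȳ) = N²·(1 − n/N)·s²/n.
f = 3620/19694 = 0.18381233; Var(ȳ) = 0.81618767·2629000000/3620 = 592750.66.
Var(Ŷ) = 19694² · 592750.66 = 2.299005 × 10^14.

2.299 × 10^14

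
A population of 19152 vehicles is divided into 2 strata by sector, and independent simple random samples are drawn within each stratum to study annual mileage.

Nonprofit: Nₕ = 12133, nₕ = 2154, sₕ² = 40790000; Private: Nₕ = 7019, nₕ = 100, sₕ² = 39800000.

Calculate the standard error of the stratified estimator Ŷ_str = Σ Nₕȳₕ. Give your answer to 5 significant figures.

4.6499 × 10^6

Var(Ŷ_str) = Σₕ Nₕ²(1 − fₕ)sₕ²/nₕ.
Nonprofit: 12133²·(1 − 2154/12133)·40790000/2154 = 2.2927844 × 10^12.
Private: 7019²·(1 − 100/7019)·39800000/100 = 1.9328655 × 10^13.
Sum = 2.1621439 × 10^13.
SE = √(2.1621439 × 10^13) = 4.6499 × 10^6.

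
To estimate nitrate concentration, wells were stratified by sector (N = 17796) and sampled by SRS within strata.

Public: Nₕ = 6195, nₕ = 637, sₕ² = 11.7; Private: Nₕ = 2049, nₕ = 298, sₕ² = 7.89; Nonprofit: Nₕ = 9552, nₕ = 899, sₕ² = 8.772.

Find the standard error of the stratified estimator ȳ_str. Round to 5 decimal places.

Var(ȳ_str) = Σₕ Wₕ²(1 − fₕ)sₕ²/nₕ with Wₕ = Nₕ/N, N = 17796.
Public: Wₕ = 0.34811194; term = 0.34811194²·(1 − 0.10282486)·11.7/637 = 0.0019969238.
Private: Wₕ = 0.11513823; term = 0.11513823²·(1 − 0.14543680)·7.89/298 = 2.9994667 × 10^-4.
Nonprofit: Wₕ = 0.53674983; term = 0.53674983²·(1 − 0.09411642)·8.772/899 = 0.0025465673.
Sum = 0.0048434378.
SE = √(0.0048434378) = 0.06959.

0.06959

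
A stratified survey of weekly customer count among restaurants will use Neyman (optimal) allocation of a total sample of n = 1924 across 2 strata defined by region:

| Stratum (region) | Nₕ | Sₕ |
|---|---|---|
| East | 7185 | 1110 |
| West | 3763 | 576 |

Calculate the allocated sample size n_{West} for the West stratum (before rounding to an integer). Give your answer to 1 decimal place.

Neyman allocation: nₕ = n·NₕSₕ / Σⱼ NⱼSⱼ.
Σ NⱼSⱼ = 7185·1110 + 3763·576 = 1.0142838 × 10^7.
n_{West} = 1924·3763·576 / (1.0142838 × 10^7) = 411.2.

411.2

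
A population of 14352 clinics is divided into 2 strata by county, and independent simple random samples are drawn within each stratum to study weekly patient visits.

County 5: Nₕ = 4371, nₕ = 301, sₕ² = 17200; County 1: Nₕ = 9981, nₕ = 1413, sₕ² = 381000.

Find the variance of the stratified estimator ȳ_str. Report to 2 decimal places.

116.88

Var(ȳ_str) = Σₕ Wₕ²(1 − fₕ)sₕ²/nₕ with Wₕ = Nₕ/N, N = 14352.
County 5: Wₕ = 0.30455686; term = 0.30455686²·(1 − 0.06886296)·17200/301 = 4.9352859.
County 1: Wₕ = 0.69544314; term = 0.69544314²·(1 − 0.14156898)·381000/1413 = 111.94675.
Sum = 116.88204.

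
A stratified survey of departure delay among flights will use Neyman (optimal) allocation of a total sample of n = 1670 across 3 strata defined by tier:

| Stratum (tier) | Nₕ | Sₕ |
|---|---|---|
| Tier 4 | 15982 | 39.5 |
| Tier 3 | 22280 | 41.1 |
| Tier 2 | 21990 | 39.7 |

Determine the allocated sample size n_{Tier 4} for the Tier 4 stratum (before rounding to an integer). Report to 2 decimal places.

Neyman allocation: nₕ = n·NₕSₕ / Σⱼ NⱼSⱼ.
Σ NⱼSⱼ = 15982·39.5 + 22280·41.1 + 21990·39.7 = 2.42 × 10^6.
n_{Tier 4} = 1670·15982·39.5 / (2.42 × 10^6) = 435.64.

435.64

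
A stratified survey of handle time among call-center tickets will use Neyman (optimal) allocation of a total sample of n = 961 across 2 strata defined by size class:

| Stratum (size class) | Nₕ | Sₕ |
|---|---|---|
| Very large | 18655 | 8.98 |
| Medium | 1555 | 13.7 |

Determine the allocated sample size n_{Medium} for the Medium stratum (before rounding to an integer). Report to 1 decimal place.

Neyman allocation: nₕ = n·NₕSₕ / Σⱼ NⱼSⱼ.
Σ NⱼSⱼ = 18655·8.98 + 1555·13.7 = 188825.4.
n_{Medium} = 961·1555·13.7 / 188825.4 = 108.4.

108.4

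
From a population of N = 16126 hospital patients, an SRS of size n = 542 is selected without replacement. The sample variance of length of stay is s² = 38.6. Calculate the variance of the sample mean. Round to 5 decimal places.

Under SRS without replacement, Var(ȳ) = (1 − f)·s²/n with f = n/N = 542/16126 = 0.03361032.
Var(ȳ) = (1 − 0.03361032)·38.6/542 = 0.96638968·0.071217712 = 0.068824062.

0.06882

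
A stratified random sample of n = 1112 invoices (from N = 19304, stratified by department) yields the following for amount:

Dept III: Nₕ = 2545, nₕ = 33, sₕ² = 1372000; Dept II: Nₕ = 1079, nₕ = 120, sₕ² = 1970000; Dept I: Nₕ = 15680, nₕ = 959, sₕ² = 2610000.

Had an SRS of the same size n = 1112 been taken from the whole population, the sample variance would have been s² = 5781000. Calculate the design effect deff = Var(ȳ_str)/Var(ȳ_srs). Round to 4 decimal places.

0.4990

Var(ȳ_str) = Σ Wₕ²(1−fₕ)sₕ²/nₕ with Wₕ = Nₕ/19304:
  Dept III: (2545/19304)²·(1−33/2545)·1372000/33 = 713.26839
  Dept II: (1079/19304)²·(1−120/1079)·1970000/120 = 45.585887
  Dept I: (15680/19304)²·(1−959/15680)·2610000/959 = 1685.8179
  → Var(ȳ_str) = 2444.6722.
Var(ȳ_srs) = (1 − 1112/19304)·5781000/1112 = 4899.2694.
deff = 2444.6722 / 4899.2694 = 0.4990.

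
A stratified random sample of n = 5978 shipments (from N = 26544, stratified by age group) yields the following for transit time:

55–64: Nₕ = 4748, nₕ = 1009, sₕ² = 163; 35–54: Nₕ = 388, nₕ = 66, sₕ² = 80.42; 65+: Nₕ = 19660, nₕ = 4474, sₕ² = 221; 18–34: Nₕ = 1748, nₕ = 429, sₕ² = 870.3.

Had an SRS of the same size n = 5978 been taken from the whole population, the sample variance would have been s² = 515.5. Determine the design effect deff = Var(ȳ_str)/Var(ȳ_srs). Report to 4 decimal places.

Var(ȳ_str) = Σ Wₕ²(1−fₕ)sₕ²/nₕ with Wₕ = Nₕ/26544:
  55–64: (4748/26544)²·(1−1009/4748)·163/1009 = 0.0040703324
  35–54: (388/26544)²·(1−66/388)·80.42/66 = 2.1606031 × 10^-4
  65+: (19660/26544)²·(1−4474/19660)·221/4474 = 0.020931024
  18–34: (1748/26544)²·(1−429/1748)·870.3/429 = 0.0066384269
  → Var(ȳ_str) = 0.031855844.
Var(ȳ_srs) = (1 − 5978/26544)·515.5/5978 = 0.066812269.
deff = 0.031855844 / 0.066812269 = 0.4768.

0.4768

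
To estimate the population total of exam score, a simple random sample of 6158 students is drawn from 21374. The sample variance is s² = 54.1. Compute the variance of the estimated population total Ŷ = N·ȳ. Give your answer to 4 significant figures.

2.857 × 10^6

Var(Ŷ) = N²·Var(ȳ) = N²·(1 − n/N)·s²/n.
f = 6158/21374 = 0.28810705; Var(ȳ) = 0.71189295·54.1/6158 = 0.0062542073.
Var(Ŷ) = 21374² · 0.0062542073 = 2.8572213 × 10^6.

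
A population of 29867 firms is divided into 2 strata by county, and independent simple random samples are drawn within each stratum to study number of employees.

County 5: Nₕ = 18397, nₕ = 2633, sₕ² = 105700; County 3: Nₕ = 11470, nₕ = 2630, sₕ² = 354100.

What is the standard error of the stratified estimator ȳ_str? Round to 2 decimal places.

5.32

Var(ȳ_str) = Σₕ Wₕ²(1 − fₕ)sₕ²/nₕ with Wₕ = Nₕ/N, N = 29867.
County 5: Wₕ = 0.61596411; term = 0.61596411²·(1 − 0.14312116)·105700/2633 = 13.051318.
County 3: Wₕ = 0.38403589; term = 0.38403589²·(1 − 0.22929381)·354100/2630 = 15.303919.
Sum = 28.355237.
SE = √(28.355237) = 5.32.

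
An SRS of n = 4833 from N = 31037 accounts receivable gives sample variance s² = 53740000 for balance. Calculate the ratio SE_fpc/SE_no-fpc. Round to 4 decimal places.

f = n/N = 4833/31037 = 0.15571737.
SE_no-fpc = √(s²/n) = 105.44851; SE_fpc = √((1−f)s²/n) = 96.891206.
Ratio = √(1−f) = 0.91884854.

0.9188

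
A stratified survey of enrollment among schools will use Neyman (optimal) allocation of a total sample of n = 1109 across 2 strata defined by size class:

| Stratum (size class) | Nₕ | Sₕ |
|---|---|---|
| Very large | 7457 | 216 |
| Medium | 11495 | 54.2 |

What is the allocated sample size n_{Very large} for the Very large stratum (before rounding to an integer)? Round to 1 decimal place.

Neyman allocation: nₕ = n·NₕSₕ / Σⱼ NⱼSⱼ.
Σ NⱼSⱼ = 7457·216 + 11495·54.2 = 2.233741 × 10^6.
n_{Very large} = 1109·7457·216 / (2.233741 × 10^6) = 799.7.

799.7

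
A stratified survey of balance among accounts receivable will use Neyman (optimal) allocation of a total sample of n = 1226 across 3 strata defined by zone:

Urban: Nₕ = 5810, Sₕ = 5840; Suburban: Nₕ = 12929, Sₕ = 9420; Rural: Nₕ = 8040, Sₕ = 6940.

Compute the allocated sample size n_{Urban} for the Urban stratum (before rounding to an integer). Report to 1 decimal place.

Neyman allocation: nₕ = n·NₕSₕ / Σⱼ NⱼSⱼ.
Σ NⱼSⱼ = 5810·5840 + 12929·9420 + 8040·6940 = 2.1151918 × 10^8.
n_{Urban} = 1226·5810·5840 / (2.1151918 × 10^8) = 196.7.

196.7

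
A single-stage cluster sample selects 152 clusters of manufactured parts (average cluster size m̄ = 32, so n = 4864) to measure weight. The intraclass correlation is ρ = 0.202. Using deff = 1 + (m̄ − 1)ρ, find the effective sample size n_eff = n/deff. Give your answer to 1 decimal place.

deff = 1 + (32 − 1)·0.202 = 1 + 6.262 = 7.262.
n_eff = 4864 / 7.262 = 669.8.

669.8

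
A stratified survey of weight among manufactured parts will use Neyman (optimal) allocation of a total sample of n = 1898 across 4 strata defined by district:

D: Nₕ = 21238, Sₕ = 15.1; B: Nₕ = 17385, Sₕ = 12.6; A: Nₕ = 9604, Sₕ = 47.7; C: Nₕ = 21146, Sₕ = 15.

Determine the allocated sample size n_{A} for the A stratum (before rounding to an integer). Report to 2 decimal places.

Neyman allocation: nₕ = n·NₕSₕ / Σⱼ NⱼSⱼ.
Σ NⱼSⱼ = 21238·15.1 + 17385·12.6 + 9604·47.7 + 21146·15 = 1.3150456 × 10^6.
n_{A} = 1898·9604·47.7 / (1.3150456 × 10^6) = 661.19.

661.19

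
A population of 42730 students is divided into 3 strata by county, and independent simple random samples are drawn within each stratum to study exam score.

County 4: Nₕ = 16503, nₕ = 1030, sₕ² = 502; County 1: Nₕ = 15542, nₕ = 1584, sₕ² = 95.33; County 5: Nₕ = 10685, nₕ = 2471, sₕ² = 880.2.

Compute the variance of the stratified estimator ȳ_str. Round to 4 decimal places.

Var(ȳ_str) = Σₕ Wₕ²(1 − fₕ)sₕ²/nₕ with Wₕ = Nₕ/N, N = 42730.
County 4: Wₕ = 0.38621577; term = 0.38621577²·(1 − 0.06241289)·502/1030 = 0.068161342.
County 1: Wₕ = 0.36372572; term = 0.36372572²·(1 − 0.10191739)·95.33/1584 = 0.0071505382.
County 5: Wₕ = 0.25005851; term = 0.25005851²·(1 − 0.23125877)·880.2/2471 = 0.017122693.
Sum = 0.092434573.

0.0924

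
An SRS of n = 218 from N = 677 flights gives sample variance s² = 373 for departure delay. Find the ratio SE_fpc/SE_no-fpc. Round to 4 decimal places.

0.8234

f = n/N = 218/677 = 0.32200886.
SE_no-fpc = √(s²/n) = 1.3080555; SE_fpc = √((1−f)s²/n) = 1.0770557.
Ratio = √(1−f) = 0.82340217.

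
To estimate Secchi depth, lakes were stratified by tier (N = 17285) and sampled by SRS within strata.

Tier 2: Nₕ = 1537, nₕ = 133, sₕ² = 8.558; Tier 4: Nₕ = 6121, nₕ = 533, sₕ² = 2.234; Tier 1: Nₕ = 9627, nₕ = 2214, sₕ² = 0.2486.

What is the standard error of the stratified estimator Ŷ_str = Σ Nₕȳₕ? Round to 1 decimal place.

Var(Ŷ_str) = Σₕ Nₕ²(1 − fₕ)sₕ²/nₕ.
Tier 2: 1537²·(1 − 133/1537)·8.558/133 = 138855.03.
Tier 4: 6121²·(1 − 533/6121)·2.234/533 = 143362.23.
Tier 1: 9627²·(1 − 2214/9627)·0.2486/2214 = 8013.2461.
Sum = 290230.51.
SE = √(290230.51) = 538.7.

538.7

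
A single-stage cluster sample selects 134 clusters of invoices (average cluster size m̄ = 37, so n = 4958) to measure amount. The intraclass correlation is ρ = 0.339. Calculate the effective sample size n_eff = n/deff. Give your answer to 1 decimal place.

375.5

deff = 1 + (37 − 1)·0.339 = 1 + 12.204 = 13.204.
n_eff = 4958 / 13.204 = 375.5.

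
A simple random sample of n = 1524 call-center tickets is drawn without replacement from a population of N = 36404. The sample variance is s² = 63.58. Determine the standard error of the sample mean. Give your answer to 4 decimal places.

0.1999

Under SRS without replacement, Var(ȳ) = (1 − f)·s²/n with f = n/N = 1524/36404 = 0.04186353.
Var(ȳ) = (1 − 0.04186353)·63.58/1524 = 0.95813647·0.04171916 = 0.039972649.
SE(ȳ) = √(0.039972649) = 0.1999.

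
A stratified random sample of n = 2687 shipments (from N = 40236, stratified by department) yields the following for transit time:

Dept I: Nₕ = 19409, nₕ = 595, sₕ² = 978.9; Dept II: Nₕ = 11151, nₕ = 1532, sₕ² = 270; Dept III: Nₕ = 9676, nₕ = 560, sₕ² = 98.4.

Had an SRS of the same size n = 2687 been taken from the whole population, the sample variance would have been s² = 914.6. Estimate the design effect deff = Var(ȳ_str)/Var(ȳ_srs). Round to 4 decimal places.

Var(ȳ_str) = Σ Wₕ²(1−fₕ)sₕ²/nₕ with Wₕ = Nₕ/40236:
  Dept I: (19409/40236)²·(1−595/19409)·978.9/595 = 0.37108728
  Dept II: (11151/40236)²·(1−1532/11151)·270/1532 = 0.011676674
  Dept III: (9676/40236)²·(1−560/9676)·98.4/560 = 0.0095736523
  → Var(ȳ_str) = 0.39233761.
Var(ȳ_srs) = (1 − 2687/40236)·914.6/2687 = 0.31764872.
deff = 0.39233761 / 0.31764872 = 1.2351.

1.2351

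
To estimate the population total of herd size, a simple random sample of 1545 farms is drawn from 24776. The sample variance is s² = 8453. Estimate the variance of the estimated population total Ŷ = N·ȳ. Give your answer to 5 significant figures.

Var(Ŷ) = N²·Var(ȳ) = N²·(1 − n/N)·s²/n.
f = 1545/24776 = 0.06235873; Var(ȳ) = 0.93764127·8453/1545 = 5.1300205.
Var(Ŷ) = 24776² · 5.1300205 = 3.149064 × 10^9.

3.1491 × 10^9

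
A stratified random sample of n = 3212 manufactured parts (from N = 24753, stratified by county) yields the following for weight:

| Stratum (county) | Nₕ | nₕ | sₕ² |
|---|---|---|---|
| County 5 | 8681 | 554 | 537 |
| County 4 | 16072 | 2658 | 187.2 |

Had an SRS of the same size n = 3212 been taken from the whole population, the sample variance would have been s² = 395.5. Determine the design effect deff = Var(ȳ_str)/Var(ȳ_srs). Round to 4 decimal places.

Var(ȳ_str) = Σ Wₕ²(1−fₕ)sₕ²/nₕ with Wₕ = Nₕ/24753:
  County 5: (8681/24753)²·(1−554/8681)·537/554 = 0.11161148
  County 4: (16072/24753)²·(1−2658/16072)·187.2/2658 = 0.024781261
  → Var(ȳ_str) = 0.13639274.
Var(ȳ_srs) = (1 − 3212/24753)·395.5/3212 = 0.10715414.
deff = 0.13639274 / 0.10715414 = 1.2729.

1.2729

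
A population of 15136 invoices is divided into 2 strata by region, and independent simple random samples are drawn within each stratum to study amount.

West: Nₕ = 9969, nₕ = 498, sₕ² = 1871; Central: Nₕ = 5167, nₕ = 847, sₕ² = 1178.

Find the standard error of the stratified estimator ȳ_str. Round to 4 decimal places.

Var(ȳ_str) = Σₕ Wₕ²(1 − fₕ)sₕ²/nₕ with Wₕ = Nₕ/N, N = 15136.
West: Wₕ = 0.65862844; term = 0.65862844²·(1 − 0.04995486)·1871/498 = 1.5483518.
Central: Wₕ = 0.34137156; term = 0.34137156²·(1 − 0.16392491)·1178/847 = 0.13550704.
Sum = 1.6838588.
SE = √(1.6838588) = 1.2976.

1.2976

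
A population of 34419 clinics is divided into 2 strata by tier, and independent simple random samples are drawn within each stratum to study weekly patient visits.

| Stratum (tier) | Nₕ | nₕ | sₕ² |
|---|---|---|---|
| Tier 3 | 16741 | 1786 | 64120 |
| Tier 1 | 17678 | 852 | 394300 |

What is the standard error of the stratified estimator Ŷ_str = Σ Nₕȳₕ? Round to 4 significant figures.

382900

Var(Ŷ_str) = Σₕ Nₕ²(1 − fₕ)sₕ²/nₕ.
Tier 3: 16741²·(1 − 1786/16741)·64120/1786 = 8.9883479 × 10^9.
Tier 1: 17678²·(1 − 852/17678)·394300/852 = 1.3765792 × 10^11.
Sum = 1.4664627 × 10^11.
SE = √(1.4664627 × 10^11) = 382900.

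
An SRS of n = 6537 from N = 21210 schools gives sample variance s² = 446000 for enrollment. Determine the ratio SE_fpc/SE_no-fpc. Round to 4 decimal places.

0.8317

f = n/N = 6537/21210 = 0.30820368.
SE_no-fpc = √(s²/n) = 8.2599646; SE_fpc = √((1−f)s²/n) = 6.8701673.
Ratio = √(1−f) = 0.83174294.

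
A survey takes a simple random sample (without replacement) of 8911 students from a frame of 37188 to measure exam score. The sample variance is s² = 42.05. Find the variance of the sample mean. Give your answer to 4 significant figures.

Under SRS without replacement, Var(ȳ) = (1 − f)·s²/n with f = n/N = 8911/37188 = 0.23962031.
Var(ȳ) = (1 − 0.23962031)·42.05/8911 = 0.76037969·0.0047188868 = 0.0035881457.

0.003588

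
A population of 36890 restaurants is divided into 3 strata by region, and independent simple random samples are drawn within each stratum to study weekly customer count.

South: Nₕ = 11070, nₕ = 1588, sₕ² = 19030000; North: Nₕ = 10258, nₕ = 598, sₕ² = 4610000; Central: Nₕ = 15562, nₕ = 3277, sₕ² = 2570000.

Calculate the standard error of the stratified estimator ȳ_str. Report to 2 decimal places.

Var(ȳ_str) = Σₕ Wₕ²(1 − fₕ)sₕ²/nₕ with Wₕ = Nₕ/N, N = 36890.
South: Wₕ = 0.30008132; term = 0.30008132²·(1 − 0.14345077)·19030000/1588 = 924.31192.
North: Wₕ = 0.27806994; term = 0.27806994²·(1 − 0.05829596)·4610000/598 = 561.33517.
Central: Wₕ = 0.42184874; term = 0.42184874²·(1 − 0.21057705)·2570000/3277 = 110.17421.
Sum = 1595.8213.
SE = √(1595.8213) = 39.95.

39.95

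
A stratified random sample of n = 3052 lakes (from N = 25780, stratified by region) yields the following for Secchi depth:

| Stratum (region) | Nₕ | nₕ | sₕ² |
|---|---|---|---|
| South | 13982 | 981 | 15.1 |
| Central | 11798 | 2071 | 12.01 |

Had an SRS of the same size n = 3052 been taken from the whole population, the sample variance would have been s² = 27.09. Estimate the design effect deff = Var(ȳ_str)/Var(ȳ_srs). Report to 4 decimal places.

Var(ȳ_str) = Σ Wₕ²(1−fₕ)sₕ²/nₕ with Wₕ = Nₕ/25780:
  South: (13982/25780)²·(1−981/13982)·15.1/981 = 0.0042100589
  Central: (11798/25780)²·(1−2071/11798)·12.01/2071 = 0.0010013465
  → Var(ȳ_str) = 0.0052114054.
Var(ȳ_srs) = (1 − 3052/25780)·27.09/3052 = 0.0078253322.
deff = 0.0052114054 / 0.0078253322 = 0.6660.

0.6660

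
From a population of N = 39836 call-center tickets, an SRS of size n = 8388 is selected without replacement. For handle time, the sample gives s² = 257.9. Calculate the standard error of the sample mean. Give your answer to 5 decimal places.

0.15580

Under SRS without replacement, Var(ȳ) = (1 − f)·s²/n with f = n/N = 8388/39836 = 0.21056331.
Var(ȳ) = (1 − 0.21056331)·257.9/8388 = 0.78943669·0.030746304 = 0.024272261.
SE(ȳ) = √(0.024272261) = 0.15580.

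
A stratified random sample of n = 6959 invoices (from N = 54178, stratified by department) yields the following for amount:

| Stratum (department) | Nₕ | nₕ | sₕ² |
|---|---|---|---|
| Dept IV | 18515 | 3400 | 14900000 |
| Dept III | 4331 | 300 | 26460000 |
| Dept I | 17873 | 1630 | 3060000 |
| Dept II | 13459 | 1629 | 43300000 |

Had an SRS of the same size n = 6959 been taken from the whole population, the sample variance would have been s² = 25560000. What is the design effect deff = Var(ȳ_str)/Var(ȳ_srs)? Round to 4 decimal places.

Var(ȳ_str) = Σ Wₕ²(1−fₕ)sₕ²/nₕ with Wₕ = Nₕ/54178:
  Dept IV: (18515/54178)²·(1−3400/18515)·14900000/3400 = 417.8239
  Dept III: (4331/54178)²·(1−300/4331)·26460000/300 = 524.59437
  Dept I: (17873/54178)²·(1−1630/17873)·3060000/1630 = 185.67421
  Dept II: (13459/54178)²·(1−1629/13459)·43300000/1629 = 1441.8445
  → Var(ȳ_str) = 2569.937.
Var(ȳ_srs) = (1 − 6959/54178)·25560000/6959 = 3201.1633.
deff = 2569.937 / 3201.1633 = 0.8028.

0.8028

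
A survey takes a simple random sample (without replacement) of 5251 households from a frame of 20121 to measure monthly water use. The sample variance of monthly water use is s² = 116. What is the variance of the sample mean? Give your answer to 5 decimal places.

0.01633

Under SRS without replacement, Var(ȳ) = (1 − f)·s²/n with f = n/N = 5251/20121 = 0.26097112.
Var(ȳ) = (1 − 0.26097112)·116/5251 = 0.73902888·0.02209103 = 0.016325909.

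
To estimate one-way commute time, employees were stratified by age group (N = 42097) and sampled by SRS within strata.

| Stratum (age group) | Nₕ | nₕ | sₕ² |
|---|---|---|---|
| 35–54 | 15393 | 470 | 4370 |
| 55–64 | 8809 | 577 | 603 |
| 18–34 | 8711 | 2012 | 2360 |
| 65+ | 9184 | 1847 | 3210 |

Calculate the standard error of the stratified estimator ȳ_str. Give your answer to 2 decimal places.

1.16

Var(ȳ_str) = Σₕ Wₕ²(1 − fₕ)sₕ²/nₕ with Wₕ = Nₕ/N, N = 42097.
35–54: Wₕ = 0.36565551; term = 0.36565551²·(1 − 0.03053336)·4370/470 = 1.2052044.
55–64: Wₕ = 0.20925482; term = 0.20925482²·(1 − 0.06550119)·603/577 = 0.042763296.
18–34: Wₕ = 0.20692686; term = 0.20692686²·(1 − 0.23097233)·2360/2012 = 0.03862422.
65+: Wₕ = 0.21816281; term = 0.21816281²·(1 − 0.20111063)·3210/1847 = 0.066082465.
Sum = 1.3526744.
SE = √(1.3526744) = 1.16.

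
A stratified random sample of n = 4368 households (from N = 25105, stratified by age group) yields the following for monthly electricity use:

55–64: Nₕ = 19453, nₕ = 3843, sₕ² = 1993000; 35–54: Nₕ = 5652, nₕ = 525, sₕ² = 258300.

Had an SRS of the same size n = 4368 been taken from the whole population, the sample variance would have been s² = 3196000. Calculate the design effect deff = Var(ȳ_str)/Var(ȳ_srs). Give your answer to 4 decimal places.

0.4509

Var(ȳ_str) = Σ Wₕ²(1−fₕ)sₕ²/nₕ with Wₕ = Nₕ/25105:
  55–64: (19453/25105)²·(1−3843/19453)·1993000/3843 = 249.8653
  35–54: (5652/25105)²·(1−525/5652)·258300/525 = 22.620913
  → Var(ȳ_str) = 272.48621.
Var(ȳ_srs) = (1 − 4368/25105)·3196000/4368 = 604.37966.
deff = 272.48621 / 604.37966 = 0.4509.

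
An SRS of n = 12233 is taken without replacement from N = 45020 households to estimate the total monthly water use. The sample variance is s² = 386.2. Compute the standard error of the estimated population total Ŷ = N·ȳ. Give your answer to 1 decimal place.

6826.4

Var(Ŷ) = N²·Var(ȳ) = N²·(1 − n/N)·s²/n.
f = 12233/45020 = 0.27172368; Var(ȳ) = 0.72827632·386.2/12233 = 0.022991933.
Var(Ŷ) = 45020² · 0.022991933 = 4.6600059 × 10^7.
SE(Ŷ) = √(4.6600059 × 10^7) = 6826.4.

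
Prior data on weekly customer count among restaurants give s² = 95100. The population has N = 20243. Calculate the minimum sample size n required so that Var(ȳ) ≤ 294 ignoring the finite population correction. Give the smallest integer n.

324

Without fpc, n₀ = s²/D = 95100/294 = 323.4694.
Rounding up, n = 324.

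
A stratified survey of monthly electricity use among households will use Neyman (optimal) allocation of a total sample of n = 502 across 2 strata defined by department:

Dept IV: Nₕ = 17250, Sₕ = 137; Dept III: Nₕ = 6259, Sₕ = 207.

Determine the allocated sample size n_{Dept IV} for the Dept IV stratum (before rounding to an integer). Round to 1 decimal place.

324.2

Neyman allocation: nₕ = n·NₕSₕ / Σⱼ NⱼSⱼ.
Σ NⱼSⱼ = 17250·137 + 6259·207 = 3.658863 × 10^6.
n_{Dept IV} = 502·17250·137 / (3.658863 × 10^6) = 324.2.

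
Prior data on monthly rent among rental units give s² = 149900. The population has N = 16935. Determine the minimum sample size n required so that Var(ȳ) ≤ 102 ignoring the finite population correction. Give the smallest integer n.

Without fpc, n₀ = s²/D = 149900/102 = 1469.6078.
Rounding up, n = 1470.

1470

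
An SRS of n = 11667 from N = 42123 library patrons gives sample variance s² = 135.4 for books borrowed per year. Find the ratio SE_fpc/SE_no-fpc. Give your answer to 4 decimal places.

f = n/N = 11667/42123 = 0.27697457.
SE_no-fpc = √(s²/n) = 0.10772828; SE_fpc = √((1−f)s²/n) = 0.091602329.
Ratio = √(1−f) = 0.85030902.

0.8503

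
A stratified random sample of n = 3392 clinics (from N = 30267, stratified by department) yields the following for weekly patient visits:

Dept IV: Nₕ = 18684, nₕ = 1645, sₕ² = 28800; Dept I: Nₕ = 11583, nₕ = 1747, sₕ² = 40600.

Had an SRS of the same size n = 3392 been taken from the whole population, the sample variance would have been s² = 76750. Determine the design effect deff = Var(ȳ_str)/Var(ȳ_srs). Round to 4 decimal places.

0.4467

Var(ȳ_str) = Σ Wₕ²(1−fₕ)sₕ²/nₕ with Wₕ = Nₕ/30267:
  Dept IV: (18684/30267)²·(1−1645/18684)·28800/1645 = 6.0841763
  Dept I: (11583/30267)²·(1−1747/11583)·40600/1747 = 2.8902403
  → Var(ȳ_str) = 8.9744166.
Var(ȳ_srs) = (1 − 3392/30267)·76750/3392 = 20.091004.
deff = 8.9744166 / 20.091004 = 0.4467.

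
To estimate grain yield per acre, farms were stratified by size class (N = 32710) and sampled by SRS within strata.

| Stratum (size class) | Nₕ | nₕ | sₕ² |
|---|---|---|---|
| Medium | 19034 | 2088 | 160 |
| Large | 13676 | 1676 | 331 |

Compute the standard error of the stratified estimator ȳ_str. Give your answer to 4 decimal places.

0.2311

Var(ȳ_str) = Σₕ Wₕ²(1 − fₕ)sₕ²/nₕ with Wₕ = Nₕ/N, N = 32710.
Medium: Wₕ = 0.58190156; term = 0.58190156²·(1 − 0.10969843)·160/2088 = 0.023100728.
Large: Wₕ = 0.41809844; term = 0.41809844²·(1 − 0.12255045)·331/1676 = 0.030292368.
Sum = 0.053393096.
SE = √(0.053393096) = 0.2311.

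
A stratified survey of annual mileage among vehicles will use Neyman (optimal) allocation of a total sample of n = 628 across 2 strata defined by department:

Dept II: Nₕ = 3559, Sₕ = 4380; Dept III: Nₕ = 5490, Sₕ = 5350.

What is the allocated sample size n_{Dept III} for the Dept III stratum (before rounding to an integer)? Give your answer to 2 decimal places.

410.26

Neyman allocation: nₕ = n·NₕSₕ / Σⱼ NⱼSⱼ.
Σ NⱼSⱼ = 3559·4380 + 5490·5350 = 4.495992 × 10^7.
n_{Dept III} = 628·5490·5350 / (4.495992 × 10^7) = 410.26.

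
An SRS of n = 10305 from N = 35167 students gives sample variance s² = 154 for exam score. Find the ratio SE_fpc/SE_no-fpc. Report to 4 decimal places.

0.8408

f = n/N = 10305/35167 = 0.29303040.
SE_no-fpc = √(s²/n) = 0.12224648; SE_fpc = √((1−f)s²/n) = 0.10278665.
Ratio = √(1−f) = 0.84081484.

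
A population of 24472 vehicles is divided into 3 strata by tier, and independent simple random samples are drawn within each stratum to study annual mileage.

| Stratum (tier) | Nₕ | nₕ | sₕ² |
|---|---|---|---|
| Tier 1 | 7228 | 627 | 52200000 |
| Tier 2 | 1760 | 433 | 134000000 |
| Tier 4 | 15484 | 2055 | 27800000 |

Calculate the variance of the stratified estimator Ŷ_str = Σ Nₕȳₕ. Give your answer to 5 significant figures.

7.5079 × 10^12

Var(Ŷ_str) = Σₕ Nₕ²(1 − fₕ)sₕ²/nₕ.
Tier 1: 7228²·(1 − 627/7228)·52200000/627 = 3.9721975 × 10^12.
Tier 2: 1760²·(1 − 433/1760)·134000000/433 = 7.2277062 × 10^11.
Tier 4: 15484²·(1 − 2055/15484)·27800000/2055 = 2.8129357 × 10^12.
Sum = 7.5079038 × 10^12.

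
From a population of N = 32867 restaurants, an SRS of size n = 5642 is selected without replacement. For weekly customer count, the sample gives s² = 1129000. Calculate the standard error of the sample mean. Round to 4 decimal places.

Under SRS without replacement, Var(ȳ) = (1 − f)·s²/n with f = n/N = 5642/32867 = 0.17166155.
Var(ȳ) = (1 − 0.17166155)·1129000/5642 = 0.82833845·200.10635 = 165.75578.
SE(ȳ) = √(165.75578) = 12.8746.

12.8746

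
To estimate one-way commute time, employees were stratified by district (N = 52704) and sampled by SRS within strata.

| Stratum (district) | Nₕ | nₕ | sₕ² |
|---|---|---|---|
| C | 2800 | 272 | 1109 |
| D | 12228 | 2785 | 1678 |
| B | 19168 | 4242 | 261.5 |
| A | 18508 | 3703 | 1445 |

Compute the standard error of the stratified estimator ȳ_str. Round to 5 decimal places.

0.28334

Var(ȳ_str) = Σₕ Wₕ²(1 − fₕ)sₕ²/nₕ with Wₕ = Nₕ/N, N = 52704.
C: Wₕ = 0.05312690; term = 0.05312690²·(1 − 0.09714286)·1109/272 = 0.010389881.
D: Wₕ = 0.23201275; term = 0.23201275²·(1 − 0.22775597)·1678/2785 = 0.025046383.
B: Wₕ = 0.36369156; term = 0.36369156²·(1 − 0.22130634)·261.5/4242 = 0.0063494208.
A: Wₕ = 0.35116879; term = 0.35116879²·(1 − 0.20007564)·1445/3703 = 0.038494163.
Sum = 0.080279848.
SE = √(0.080279848) = 0.28334.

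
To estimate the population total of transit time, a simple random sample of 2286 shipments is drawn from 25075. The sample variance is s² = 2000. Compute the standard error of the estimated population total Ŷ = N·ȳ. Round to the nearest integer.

22359

Var(Ŷ) = N²·Var(ȳ) = N²·(1 − n/N)·s²/n.
f = 2286/25075 = 0.09116650; Var(ȳ) = 0.90883350·2000/2286 = 0.79512992.
Var(Ŷ) = 25075² · 0.79512992 = 4.9994241 × 10^8.
SE(Ŷ) = √(4.9994241 × 10^8) = 22359.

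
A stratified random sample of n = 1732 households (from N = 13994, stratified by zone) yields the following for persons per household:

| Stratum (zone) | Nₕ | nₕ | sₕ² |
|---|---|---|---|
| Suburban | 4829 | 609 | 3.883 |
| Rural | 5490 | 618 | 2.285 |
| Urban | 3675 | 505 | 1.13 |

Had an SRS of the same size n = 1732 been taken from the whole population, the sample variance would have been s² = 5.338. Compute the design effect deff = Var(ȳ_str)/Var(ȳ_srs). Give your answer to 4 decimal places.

0.4820

Var(ȳ_str) = Σ Wₕ²(1−fₕ)sₕ²/nₕ with Wₕ = Nₕ/13994:
  Suburban: (4829/13994)²·(1−609/4829)·3.883/609 = 6.634925 × 10^-4
  Rural: (5490/13994)²·(1−618/5490)·2.285/618 = 5.050026 × 10^-4
  Urban: (3675/13994)²·(1−505/3675)·1.13/505 = 1.3311283 × 10^-4
  → Var(ȳ_str) = 0.0013016079.
Var(ȳ_srs) = (1 − 1732/13994)·5.338/1732 = 0.002700537.
deff = 0.0013016079 / 0.002700537 = 0.4820.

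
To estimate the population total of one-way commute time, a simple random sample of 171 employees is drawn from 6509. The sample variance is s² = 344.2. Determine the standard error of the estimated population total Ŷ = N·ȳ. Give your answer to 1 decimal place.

9112.6

Var(Ŷ) = N²·Var(ȳ) = N²·(1 − n/N)·s²/n.
f = 171/6509 = 0.02627132; Var(ȳ) = 0.97372868·344.2/171 = 1.9599849.
Var(Ŷ) = 6509² · 1.9599849 = 8.3038839 × 10^7.
SE(Ŷ) = √(8.3038839 × 10^7) = 9112.6.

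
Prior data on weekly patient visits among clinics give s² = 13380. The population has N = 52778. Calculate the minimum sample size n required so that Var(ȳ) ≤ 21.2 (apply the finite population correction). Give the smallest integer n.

624

Without fpc, n₀ = s²/D = 13380/21.2 = 631.1321.
With fpc, (1 − n/N)·s²/n ≤ D requires n ≥ n₀/(1 + n₀/N) = 631.1321/(1 + 631.1321/52778) = 623.6741.
Rounding up, n = 624.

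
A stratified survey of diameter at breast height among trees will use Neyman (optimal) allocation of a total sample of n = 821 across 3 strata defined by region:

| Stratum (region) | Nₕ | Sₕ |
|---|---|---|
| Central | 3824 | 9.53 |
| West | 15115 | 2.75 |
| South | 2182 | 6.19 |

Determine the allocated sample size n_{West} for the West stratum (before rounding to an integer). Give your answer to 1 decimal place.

Neyman allocation: nₕ = n·NₕSₕ / Σⱼ NⱼSⱼ.
Σ NⱼSⱼ = 3824·9.53 + 15115·2.75 + 2182·6.19 = 91515.55.
n_{West} = 821·15115·2.75 / 91515.55 = 372.9.

372.9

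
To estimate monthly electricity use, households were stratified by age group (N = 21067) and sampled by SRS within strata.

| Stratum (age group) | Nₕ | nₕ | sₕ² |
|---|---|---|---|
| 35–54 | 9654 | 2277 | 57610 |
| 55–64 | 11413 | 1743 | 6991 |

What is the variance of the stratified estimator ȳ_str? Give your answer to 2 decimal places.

5.06

Var(ȳ_str) = Σₕ Wₕ²(1 − fₕ)sₕ²/nₕ with Wₕ = Nₕ/N, N = 21067.
35–54: Wₕ = 0.45825224; term = 0.45825224²·(1 − 0.23586078)·57610/2277 = 4.0599112.
55–64: Wₕ = 0.54174776; term = 0.54174776²·(1 − 0.15272058)·6991/1743 = 0.99738496.
Sum = 5.0572962.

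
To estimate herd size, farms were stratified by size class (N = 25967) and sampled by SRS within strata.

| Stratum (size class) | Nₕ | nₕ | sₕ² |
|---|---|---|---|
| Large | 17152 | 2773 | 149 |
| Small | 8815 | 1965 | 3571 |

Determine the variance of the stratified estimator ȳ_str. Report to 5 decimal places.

0.18239

Var(ȳ_str) = Σₕ Wₕ²(1 − fₕ)sₕ²/nₕ with Wₕ = Nₕ/N, N = 25967.
Large: Wₕ = 0.66053067; term = 0.66053067²·(1 − 0.16167211)·149/2773 = 0.019653337.
Small: Wₕ = 0.33946933; term = 0.33946933²·(1 − 0.22291548)·3571/1965 = 0.16274087.
Sum = 0.18239421.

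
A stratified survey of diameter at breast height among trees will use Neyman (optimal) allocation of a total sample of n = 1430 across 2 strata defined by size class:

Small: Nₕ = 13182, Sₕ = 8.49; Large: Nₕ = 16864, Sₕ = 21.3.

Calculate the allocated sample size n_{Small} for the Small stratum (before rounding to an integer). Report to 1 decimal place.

Neyman allocation: nₕ = n·NₕSₕ / Σⱼ NⱼSⱼ.
Σ NⱼSⱼ = 13182·8.49 + 16864·21.3 = 471118.38.
n_{Small} = 1430·13182·8.49 / 471118.38 = 339.7.

339.7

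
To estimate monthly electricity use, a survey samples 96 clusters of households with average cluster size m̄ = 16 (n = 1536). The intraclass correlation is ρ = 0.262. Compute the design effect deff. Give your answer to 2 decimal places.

4.93

deff = 1 + (16 − 1)·0.262 = 1 + 3.93 = 4.93.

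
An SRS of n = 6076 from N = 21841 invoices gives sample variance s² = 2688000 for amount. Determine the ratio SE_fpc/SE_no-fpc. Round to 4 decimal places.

f = n/N = 6076/21841 = 0.27819239.
SE_no-fpc = √(s²/n) = 21.033219; SE_fpc = √((1−f)s²/n) = 17.869668.
Ratio = √(1−f) = 0.84959261.

0.8496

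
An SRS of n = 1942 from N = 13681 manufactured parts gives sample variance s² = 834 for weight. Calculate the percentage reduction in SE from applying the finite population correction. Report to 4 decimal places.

7.3689

f = n/N = 1942/13681 = 0.14194869.
SE_no-fpc = √(s²/n) = 0.65532753; SE_fpc = √((1−f)s²/n) = 0.60703683.
Ratio = √(1−f) = 0.92631059. Reduction = 100·(1 − 0.92631059) = 7.3689%.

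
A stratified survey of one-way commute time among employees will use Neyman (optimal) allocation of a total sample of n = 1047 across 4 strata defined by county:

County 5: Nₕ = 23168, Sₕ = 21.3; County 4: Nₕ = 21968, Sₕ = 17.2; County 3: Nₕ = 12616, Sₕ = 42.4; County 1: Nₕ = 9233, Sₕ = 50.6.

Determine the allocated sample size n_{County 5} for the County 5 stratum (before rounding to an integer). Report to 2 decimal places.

Neyman allocation: nₕ = n·NₕSₕ / Σⱼ NⱼSⱼ.
Σ NⱼSⱼ = 23168·21.3 + 21968·17.2 + 12616·42.4 + 9233·50.6 = 1.8734362 × 10^6.
n_{County 5} = 1047·23168·21.3 / (1.8734362 × 10^6) = 275.79.

275.79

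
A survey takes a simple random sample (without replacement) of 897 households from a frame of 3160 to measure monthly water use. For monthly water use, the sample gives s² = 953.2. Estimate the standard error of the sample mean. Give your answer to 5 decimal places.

0.87236

Under SRS without replacement, Var(ȳ) = (1 − f)·s²/n with f = n/N = 897/3160 = 0.28386076.
Var(ȳ) = (1 − 0.28386076)·953.2/897 = 0.71613924·1.0626533 = 0.76100772.
SE(ȳ) = √(0.76100772) = 0.87236.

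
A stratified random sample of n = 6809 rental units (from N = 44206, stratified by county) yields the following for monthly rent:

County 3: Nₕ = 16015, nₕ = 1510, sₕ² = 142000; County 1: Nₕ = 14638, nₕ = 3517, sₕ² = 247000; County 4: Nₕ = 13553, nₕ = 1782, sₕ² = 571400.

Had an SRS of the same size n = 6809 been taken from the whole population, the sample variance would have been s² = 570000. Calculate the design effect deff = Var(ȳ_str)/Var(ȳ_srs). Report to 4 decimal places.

0.6101

Var(ȳ_str) = Σ Wₕ²(1−fₕ)sₕ²/nₕ with Wₕ = Nₕ/44206:
  County 3: (16015/44206)²·(1−1510/16015)·142000/1510 = 11.17876
  County 1: (14638/44206)²·(1−3517/14638)·247000/3517 = 5.8504292
  County 4: (13553/44206)²·(1−1782/13553)·571400/1782 = 26.176941
  → Var(ȳ_str) = 43.20613.
Var(ȳ_srs) = (1 − 6809/44206)·570000/6809 = 70.818556.
deff = 43.20613 / 70.818556 = 0.6101.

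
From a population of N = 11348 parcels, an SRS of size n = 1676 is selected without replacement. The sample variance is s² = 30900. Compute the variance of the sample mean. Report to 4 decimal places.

Under SRS without replacement, Var(ȳ) = (1 − f)·s²/n with f = n/N = 1676/11348 = 0.14769122.
Var(ȳ) = (1 − 0.14769122)·30900/1676 = 0.85230878·18.436754 = 15.713807.

15.7138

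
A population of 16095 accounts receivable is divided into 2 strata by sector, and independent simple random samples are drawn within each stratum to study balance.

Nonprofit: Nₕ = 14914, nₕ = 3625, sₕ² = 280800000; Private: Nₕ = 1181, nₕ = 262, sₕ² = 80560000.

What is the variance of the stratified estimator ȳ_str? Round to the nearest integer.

Var(ȳ_str) = Σₕ Wₕ²(1 − fₕ)sₕ²/nₕ with Wₕ = Nₕ/N, N = 16095.
Nonprofit: Wₕ = 0.92662317; term = 0.92662317²·(1 − 0.24306021)·280800000/3625 = 50345.046.
Private: Wₕ = 0.07337683; term = 0.07337683²·(1 − 0.22184589)·80560000/262 = 1288.2543.
Sum = 51633.3.

51633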